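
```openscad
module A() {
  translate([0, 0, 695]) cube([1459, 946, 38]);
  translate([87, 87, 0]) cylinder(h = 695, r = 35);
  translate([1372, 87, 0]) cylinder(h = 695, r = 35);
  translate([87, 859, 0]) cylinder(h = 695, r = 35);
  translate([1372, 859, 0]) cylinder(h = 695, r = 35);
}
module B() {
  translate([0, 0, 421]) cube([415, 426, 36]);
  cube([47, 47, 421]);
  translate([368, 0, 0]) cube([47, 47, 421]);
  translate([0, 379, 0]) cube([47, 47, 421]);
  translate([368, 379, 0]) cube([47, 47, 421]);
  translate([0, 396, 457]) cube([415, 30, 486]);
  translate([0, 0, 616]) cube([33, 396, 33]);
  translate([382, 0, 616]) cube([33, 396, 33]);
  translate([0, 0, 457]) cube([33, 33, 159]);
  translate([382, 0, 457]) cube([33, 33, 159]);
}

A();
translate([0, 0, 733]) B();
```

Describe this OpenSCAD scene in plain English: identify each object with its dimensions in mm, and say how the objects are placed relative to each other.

A is a rectangular dining table. The top is 1459×946×38 mm with its upper surface at z = 733 mm. It stands on four round legs of 70 mm diameter, each leg's bounding box inset 52 mm from the nearest pair of top edges, running from the floor to the underside of the top.

B is a chair: 415×426 mm seat, 36 mm thick, top at z = 457 mm, on four 47 mm square corner legs flush with the seat edges. A 30 mm thick backrest slab spans the full seat width, extending 486 mm above the seat top, its back face flush with the seat's +y edge. Two armrests of 33×33 mm section run along each side from the seat's front edge to the front of the backrest, top faces 192 mm above the seat top and outer faces flush with the seat's x-edges; a 33×33 mm post under the front of each armrest stands on the seat at the front corner.

The chair is on top of the table.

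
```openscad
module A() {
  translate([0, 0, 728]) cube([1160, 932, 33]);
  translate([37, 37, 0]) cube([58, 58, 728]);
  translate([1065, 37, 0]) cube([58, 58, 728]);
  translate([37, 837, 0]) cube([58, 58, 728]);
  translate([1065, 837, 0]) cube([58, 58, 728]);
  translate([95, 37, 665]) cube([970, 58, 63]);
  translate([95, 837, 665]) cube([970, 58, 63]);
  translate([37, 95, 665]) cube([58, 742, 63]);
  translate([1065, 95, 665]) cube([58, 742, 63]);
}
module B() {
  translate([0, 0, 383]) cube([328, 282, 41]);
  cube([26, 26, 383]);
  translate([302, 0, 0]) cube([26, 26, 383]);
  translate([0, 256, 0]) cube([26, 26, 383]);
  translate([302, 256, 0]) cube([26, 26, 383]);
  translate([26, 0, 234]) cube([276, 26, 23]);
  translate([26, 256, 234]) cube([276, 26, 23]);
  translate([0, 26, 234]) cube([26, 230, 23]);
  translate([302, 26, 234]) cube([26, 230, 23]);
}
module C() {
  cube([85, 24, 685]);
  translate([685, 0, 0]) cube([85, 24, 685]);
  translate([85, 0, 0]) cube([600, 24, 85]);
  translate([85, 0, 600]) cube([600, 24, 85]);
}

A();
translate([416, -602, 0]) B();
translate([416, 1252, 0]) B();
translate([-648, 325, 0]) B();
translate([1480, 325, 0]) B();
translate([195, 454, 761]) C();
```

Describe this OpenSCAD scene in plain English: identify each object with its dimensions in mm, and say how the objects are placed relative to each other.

A is a table with a 1160×932 mm rectangular top, 33 mm thick, top surface at z = 761 mm, supported by four 58×58 mm square legs, each inset 37 mm from the nearest pair of top edges, running from the floor. Four apron rails, 58 mm thick and 63 mm tall, run between adjacent legs with their top edges flush with the underside of the top and their outer faces flush with the legs' outer faces.

B is a simple wooden stool: a rectangular seat 328 mm (x) by 282 mm (y), 41 mm thick, top face at z = 424 mm, on four square legs, each 26×26 mm in cross-section. The legs rest on z = 0, each flush with a corner of the seat. Four stretchers, 26 mm wide and 23 mm tall, connect adjacent legs with their undersides at z = 234 mm, each running between the inner faces of the legs it joins and aligned with the legs' outer faces on the other axis.

C is a rectangular picture frame lying in the x–z plane (depth along y). The opening is 600 mm wide (x) by 515 mm tall (z), surrounded by a border 85 mm wide on all four sides. The frame is 24 mm deep and is made of two full-height vertical stiles with two horizontal rails fitted between them.

Four stools sit around the table at the −y, +y, −x, +x sides. The picture frame is on top of the table, centred.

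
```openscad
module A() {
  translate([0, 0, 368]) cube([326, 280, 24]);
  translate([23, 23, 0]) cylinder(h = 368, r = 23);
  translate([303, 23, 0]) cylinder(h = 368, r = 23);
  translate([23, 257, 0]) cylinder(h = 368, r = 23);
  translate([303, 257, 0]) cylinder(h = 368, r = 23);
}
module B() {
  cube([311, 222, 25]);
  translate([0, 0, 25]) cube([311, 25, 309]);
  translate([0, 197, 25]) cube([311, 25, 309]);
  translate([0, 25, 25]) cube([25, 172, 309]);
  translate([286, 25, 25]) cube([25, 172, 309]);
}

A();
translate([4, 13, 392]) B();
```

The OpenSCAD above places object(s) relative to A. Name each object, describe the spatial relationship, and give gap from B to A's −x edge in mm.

The open box's min-x is at 4; the stool's min-x is 0; gap = 4 mm.

A is a stool. B is an open box. The open box is on top of the stool. The gap from the open box to the stool's −x edge is 4 mm.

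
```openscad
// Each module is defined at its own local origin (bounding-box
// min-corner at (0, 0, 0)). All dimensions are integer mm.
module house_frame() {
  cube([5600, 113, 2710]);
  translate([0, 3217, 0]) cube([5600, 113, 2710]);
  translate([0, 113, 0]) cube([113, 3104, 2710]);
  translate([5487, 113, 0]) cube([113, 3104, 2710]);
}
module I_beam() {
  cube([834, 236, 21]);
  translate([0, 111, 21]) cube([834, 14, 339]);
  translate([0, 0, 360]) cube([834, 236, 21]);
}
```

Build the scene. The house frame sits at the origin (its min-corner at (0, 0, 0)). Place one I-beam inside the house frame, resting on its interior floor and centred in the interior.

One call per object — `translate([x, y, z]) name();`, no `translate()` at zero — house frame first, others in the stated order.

house_frame();
translate([2383, 1547, 0]) I_beam();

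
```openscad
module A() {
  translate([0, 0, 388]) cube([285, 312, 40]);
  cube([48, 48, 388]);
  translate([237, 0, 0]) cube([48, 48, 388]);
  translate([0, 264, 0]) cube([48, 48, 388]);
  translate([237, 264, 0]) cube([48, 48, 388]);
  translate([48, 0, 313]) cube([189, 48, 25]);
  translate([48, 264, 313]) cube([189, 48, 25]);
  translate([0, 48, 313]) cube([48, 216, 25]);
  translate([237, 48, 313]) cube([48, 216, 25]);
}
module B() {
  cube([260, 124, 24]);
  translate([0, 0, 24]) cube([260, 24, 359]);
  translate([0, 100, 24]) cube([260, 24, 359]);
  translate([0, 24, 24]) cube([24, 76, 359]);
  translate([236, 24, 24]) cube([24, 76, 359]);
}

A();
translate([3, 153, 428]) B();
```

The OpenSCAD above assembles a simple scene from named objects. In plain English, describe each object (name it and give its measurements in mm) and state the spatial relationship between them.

A is a simple wooden stool: a rectangular seat 285 mm (x) by 312 mm (y), 40 mm thick, top face at z = 428 mm, on four square legs, each 48×48 mm in cross-section. The legs rest on z = 0, each flush with a corner of the seat. Four stretchers, 48 mm wide and 25 mm tall, connect adjacent legs with their undersides at z = 313 mm, each running between the inner faces of the legs it joins and aligned with the legs' outer faces on the other axis.

B is an open-topped rectangular box: outside dimensions 260×124×383 mm, with a uniform wall and base thickness of 24 mm. The base is a full 260×124 slab on the floor; four walls sit on top of the base. The front and back walls (the −y and +y sides) span the full width; the two side walls fit between them.

The open box is on top of the stool.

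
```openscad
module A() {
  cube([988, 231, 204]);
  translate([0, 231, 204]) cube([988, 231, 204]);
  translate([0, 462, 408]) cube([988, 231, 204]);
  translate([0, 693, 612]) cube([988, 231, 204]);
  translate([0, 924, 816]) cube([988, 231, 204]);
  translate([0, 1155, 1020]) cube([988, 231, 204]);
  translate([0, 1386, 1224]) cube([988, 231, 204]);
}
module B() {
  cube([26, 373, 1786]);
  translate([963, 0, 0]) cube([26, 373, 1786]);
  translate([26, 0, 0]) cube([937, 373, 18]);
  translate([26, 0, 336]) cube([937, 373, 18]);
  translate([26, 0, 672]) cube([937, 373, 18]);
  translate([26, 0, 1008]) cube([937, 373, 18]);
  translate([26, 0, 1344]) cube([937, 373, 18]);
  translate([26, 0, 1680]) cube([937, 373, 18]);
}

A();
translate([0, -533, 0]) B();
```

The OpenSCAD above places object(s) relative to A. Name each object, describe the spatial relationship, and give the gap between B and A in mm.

A is a staircase. B is a bookshelf. The bookshelf is on the floor beside the staircase on its −y side. The gap between the bookshelf and the staircase is 160 mm.

The bookshelf's nearest face is 160 mm from the staircase's −y face.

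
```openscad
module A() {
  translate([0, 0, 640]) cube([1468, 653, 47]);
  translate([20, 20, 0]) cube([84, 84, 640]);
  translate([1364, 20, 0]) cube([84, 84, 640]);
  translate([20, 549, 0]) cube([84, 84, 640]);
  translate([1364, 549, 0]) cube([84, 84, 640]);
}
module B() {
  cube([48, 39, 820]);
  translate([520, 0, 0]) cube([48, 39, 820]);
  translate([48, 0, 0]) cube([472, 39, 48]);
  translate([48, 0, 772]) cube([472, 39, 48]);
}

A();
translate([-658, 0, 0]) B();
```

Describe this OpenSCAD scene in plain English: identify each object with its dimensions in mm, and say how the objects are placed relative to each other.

A is a table with a 1468×653 mm rectangular top, 47 mm thick, top surface at z = 687 mm, supported by four 84×84 mm square legs, each inset 20 mm from the nearest pair of top edges, running from the floor.

B is a rectangular picture frame lying in the x–z plane (depth along y). The opening is 472 mm wide (x) by 724 mm tall (z), surrounded by a border 48 mm wide on all four sides. The frame is 39 mm deep and is made of two full-height vertical stiles with two horizontal rails fitted between them.

The picture frame is on the floor beside the table on its −x side.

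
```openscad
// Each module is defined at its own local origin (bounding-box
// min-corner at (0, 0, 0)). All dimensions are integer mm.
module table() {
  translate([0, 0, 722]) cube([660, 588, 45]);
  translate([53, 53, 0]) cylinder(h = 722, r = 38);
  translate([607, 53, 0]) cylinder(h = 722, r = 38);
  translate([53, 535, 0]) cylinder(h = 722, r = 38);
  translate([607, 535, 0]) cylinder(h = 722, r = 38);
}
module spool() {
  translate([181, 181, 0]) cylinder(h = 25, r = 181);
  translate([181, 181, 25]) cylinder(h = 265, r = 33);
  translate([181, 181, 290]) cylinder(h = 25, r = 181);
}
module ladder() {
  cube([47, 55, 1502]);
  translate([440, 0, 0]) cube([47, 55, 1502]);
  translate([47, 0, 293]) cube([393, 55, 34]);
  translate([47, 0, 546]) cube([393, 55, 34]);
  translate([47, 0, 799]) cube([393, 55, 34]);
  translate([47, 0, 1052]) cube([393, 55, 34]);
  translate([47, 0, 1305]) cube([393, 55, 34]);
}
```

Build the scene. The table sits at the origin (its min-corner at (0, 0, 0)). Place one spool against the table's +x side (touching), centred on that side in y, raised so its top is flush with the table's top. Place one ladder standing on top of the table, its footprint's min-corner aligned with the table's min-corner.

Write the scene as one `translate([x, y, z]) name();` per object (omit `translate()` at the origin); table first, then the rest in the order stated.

table();
translate([660, 113, 452]) spool();
translate([0, 0, 767]) ladder();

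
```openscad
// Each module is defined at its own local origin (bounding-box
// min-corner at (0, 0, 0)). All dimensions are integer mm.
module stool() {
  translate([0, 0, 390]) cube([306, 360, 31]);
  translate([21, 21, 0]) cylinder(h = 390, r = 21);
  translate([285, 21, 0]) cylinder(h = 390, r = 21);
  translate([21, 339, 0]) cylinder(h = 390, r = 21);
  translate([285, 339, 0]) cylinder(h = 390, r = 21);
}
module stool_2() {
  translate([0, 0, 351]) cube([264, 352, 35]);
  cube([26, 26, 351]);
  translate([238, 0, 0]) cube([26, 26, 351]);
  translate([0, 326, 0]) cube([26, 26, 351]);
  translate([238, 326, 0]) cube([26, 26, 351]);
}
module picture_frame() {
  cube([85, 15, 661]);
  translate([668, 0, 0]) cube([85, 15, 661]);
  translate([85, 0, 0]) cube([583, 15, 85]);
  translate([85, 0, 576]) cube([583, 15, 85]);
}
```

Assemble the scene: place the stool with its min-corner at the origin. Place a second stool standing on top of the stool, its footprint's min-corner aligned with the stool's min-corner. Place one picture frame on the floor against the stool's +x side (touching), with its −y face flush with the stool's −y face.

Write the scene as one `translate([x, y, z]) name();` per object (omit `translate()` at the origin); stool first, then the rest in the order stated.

stool();
translate([0, 0, 421]) stool_2();
translate([306, 0, 0]) picture_frame();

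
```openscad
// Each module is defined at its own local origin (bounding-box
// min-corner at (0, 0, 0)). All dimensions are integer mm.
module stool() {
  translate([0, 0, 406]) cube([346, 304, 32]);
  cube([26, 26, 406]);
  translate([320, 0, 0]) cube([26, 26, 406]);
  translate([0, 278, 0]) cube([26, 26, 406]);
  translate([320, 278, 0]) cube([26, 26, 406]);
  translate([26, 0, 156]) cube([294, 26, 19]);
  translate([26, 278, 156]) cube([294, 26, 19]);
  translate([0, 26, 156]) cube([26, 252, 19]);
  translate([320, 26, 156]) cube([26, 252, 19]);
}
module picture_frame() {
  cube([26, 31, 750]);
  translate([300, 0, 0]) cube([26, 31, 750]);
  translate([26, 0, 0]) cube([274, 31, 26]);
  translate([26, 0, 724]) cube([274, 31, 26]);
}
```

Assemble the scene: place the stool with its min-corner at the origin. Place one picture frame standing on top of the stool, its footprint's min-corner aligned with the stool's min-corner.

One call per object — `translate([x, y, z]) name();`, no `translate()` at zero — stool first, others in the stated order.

stool();
translate([0, 0, 438]) picture_frame();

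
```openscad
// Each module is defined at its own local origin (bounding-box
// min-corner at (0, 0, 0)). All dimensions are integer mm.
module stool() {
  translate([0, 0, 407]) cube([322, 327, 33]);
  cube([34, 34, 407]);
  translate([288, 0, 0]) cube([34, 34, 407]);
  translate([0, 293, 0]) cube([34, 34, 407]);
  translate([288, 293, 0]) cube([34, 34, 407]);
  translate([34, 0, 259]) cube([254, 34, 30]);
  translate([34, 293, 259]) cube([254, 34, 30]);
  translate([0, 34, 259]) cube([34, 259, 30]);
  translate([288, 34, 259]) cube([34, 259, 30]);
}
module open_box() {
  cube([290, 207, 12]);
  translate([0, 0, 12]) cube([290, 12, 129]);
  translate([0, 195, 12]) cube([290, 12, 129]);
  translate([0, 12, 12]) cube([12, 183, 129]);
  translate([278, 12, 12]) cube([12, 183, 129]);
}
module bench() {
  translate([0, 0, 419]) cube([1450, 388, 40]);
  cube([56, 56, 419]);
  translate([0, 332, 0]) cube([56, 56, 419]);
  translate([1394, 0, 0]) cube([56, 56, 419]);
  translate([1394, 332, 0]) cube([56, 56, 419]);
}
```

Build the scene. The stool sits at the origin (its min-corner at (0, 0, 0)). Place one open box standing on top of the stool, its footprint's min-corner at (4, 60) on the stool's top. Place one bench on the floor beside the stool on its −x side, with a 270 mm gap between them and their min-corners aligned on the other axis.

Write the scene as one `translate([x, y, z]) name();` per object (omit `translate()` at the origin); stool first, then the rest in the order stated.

stool();
translate([4, 60, 440]) open_box();
translate([-1720, 0, 0]) bench();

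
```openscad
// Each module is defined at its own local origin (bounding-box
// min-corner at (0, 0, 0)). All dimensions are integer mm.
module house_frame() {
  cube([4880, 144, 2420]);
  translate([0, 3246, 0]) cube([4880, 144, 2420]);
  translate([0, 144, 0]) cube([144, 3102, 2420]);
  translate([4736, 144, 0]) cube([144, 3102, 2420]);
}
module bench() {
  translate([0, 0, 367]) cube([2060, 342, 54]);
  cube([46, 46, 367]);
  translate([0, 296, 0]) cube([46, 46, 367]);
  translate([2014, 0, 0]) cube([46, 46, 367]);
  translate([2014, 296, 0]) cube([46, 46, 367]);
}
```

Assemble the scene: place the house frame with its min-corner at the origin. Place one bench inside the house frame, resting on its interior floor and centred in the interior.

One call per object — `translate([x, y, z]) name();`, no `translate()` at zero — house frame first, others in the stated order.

house_frame();
translate([1410, 1524, 0]) bench();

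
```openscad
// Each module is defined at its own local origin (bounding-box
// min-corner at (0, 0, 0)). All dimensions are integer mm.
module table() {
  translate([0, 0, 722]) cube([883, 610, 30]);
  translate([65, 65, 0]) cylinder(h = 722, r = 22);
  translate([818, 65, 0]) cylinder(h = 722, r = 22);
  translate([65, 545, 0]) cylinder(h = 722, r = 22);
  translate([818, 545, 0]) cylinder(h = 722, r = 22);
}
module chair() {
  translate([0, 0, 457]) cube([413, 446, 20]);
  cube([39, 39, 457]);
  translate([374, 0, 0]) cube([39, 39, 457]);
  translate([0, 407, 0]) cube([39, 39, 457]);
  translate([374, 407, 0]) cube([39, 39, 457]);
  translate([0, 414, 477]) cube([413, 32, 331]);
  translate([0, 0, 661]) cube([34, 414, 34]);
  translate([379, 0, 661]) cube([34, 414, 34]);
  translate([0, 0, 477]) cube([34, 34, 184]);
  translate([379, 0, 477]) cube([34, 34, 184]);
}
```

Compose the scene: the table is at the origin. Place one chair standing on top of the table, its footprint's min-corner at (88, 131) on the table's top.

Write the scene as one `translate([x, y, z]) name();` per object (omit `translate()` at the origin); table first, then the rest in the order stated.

table();
translate([88, 131, 752]) chair();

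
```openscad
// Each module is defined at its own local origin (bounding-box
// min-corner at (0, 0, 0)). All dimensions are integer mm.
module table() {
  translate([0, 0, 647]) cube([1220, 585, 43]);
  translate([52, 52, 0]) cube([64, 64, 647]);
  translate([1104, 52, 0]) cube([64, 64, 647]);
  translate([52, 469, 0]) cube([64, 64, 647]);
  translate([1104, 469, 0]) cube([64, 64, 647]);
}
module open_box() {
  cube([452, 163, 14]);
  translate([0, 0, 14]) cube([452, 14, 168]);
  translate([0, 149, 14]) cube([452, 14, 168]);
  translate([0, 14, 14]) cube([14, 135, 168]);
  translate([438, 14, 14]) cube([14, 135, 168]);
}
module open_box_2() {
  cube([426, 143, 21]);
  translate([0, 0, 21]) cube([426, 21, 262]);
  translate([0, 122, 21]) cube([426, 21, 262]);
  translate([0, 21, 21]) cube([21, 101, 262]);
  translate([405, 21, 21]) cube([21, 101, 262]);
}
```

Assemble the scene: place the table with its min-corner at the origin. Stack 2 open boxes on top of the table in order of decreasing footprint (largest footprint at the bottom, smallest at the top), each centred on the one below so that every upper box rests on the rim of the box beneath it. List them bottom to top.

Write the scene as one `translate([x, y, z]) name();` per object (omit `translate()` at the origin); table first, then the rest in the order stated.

table();
translate([384, 211, 690]) open_box();
translate([397, 221, 872]) open_box_2();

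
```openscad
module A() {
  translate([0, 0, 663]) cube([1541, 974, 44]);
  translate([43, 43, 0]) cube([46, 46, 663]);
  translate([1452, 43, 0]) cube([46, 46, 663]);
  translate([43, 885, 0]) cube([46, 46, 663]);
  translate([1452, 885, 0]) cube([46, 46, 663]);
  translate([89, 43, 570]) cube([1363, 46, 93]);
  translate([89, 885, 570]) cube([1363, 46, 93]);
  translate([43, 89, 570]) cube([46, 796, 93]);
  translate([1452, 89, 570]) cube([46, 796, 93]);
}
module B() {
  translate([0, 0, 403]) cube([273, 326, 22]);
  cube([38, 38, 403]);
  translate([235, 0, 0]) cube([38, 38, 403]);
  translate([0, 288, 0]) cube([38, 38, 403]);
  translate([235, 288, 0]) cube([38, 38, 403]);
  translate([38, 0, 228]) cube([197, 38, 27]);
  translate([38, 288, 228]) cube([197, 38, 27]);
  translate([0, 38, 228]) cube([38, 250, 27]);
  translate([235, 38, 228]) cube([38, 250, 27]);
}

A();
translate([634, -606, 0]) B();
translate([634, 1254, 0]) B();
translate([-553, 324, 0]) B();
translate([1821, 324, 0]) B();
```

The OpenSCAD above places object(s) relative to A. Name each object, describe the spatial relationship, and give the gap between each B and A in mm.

A is a table. B is a stool. Four stools sit around the table at the −y, +y, −x, +x sides. The gap between each stool and the table is 280 mm.

Each stool's nearest face is 280 mm from the table's bounding box.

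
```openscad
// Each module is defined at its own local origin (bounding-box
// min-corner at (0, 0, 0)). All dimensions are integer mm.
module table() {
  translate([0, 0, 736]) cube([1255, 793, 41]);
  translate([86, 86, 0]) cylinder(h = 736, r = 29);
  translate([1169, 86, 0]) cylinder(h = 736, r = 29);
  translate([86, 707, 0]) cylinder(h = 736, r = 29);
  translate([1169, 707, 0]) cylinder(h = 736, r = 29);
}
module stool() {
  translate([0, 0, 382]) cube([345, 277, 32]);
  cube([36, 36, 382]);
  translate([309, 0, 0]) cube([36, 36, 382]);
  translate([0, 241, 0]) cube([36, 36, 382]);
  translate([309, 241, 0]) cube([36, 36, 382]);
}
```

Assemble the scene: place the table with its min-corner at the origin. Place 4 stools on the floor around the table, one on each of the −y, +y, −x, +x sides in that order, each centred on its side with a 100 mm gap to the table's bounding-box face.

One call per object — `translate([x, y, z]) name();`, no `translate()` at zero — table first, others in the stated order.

table();
translate([455, -377, 0]) stool();
translate([455, 893, 0]) stool();
translate([-445, 258, 0]) stool();
translate([1355, 258, 0]) stool();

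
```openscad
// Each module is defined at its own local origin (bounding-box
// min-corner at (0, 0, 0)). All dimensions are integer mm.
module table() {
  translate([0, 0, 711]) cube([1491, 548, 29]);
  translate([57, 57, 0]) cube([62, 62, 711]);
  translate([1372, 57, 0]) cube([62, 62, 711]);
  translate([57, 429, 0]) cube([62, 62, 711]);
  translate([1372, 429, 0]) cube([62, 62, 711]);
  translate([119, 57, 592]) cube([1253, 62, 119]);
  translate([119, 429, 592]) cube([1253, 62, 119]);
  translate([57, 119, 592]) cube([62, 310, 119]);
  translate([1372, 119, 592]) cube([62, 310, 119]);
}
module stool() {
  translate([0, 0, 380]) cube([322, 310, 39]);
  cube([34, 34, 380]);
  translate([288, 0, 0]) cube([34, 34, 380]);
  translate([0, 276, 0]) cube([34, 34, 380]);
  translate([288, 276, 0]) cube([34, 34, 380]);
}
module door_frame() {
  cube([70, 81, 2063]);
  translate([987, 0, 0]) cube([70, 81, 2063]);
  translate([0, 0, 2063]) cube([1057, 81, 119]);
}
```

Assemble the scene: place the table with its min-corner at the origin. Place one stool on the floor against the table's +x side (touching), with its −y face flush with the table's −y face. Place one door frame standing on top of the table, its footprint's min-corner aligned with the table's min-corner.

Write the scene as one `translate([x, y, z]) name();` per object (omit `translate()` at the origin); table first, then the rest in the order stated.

table();
translate([1491, 0, 0]) stool();
translate([0, 0, 740]) door_frame();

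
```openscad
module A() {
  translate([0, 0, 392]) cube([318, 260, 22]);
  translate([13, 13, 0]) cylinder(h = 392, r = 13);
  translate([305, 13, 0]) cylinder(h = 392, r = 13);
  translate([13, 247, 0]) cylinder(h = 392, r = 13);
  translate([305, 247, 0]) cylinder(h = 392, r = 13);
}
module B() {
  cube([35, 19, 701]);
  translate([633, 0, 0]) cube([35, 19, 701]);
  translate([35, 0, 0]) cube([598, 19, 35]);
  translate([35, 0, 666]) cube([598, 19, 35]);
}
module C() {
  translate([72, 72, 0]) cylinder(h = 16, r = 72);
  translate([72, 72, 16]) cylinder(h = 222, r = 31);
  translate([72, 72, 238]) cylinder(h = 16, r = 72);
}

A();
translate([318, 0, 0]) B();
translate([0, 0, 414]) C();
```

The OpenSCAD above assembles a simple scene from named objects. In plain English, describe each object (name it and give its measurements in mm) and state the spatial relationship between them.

A is a four-legged stool. The seat is 318×260 mm, 22 mm thick, top at z = 414 mm. It stands on four round legs, each 26 mm in diameter, from z = 0 to the seat underside, each leg's axis is inset half a diameter from the nearest pair of seat edges (so the leg's bounding box is flush with the corner).

B is a picture frame with a 598×631 mm rectangular opening (x by z) and a uniform 35 mm border on every side. Frame depth is 19 mm along y. It is built from two vertical stiles running the full outside height and two horizontal rails spanning the gap between the stiles.

C is a spool: two coaxial disc flanges of radius 72 mm and thickness 16 mm, joined by a core cylinder of radius 31 mm and height 222 mm. The lower flange rests on z = 0 and the three cylinders share a vertical axis.

The picture frame is against the stool's +x side, with their −y faces flush. The spool is on top of the stool.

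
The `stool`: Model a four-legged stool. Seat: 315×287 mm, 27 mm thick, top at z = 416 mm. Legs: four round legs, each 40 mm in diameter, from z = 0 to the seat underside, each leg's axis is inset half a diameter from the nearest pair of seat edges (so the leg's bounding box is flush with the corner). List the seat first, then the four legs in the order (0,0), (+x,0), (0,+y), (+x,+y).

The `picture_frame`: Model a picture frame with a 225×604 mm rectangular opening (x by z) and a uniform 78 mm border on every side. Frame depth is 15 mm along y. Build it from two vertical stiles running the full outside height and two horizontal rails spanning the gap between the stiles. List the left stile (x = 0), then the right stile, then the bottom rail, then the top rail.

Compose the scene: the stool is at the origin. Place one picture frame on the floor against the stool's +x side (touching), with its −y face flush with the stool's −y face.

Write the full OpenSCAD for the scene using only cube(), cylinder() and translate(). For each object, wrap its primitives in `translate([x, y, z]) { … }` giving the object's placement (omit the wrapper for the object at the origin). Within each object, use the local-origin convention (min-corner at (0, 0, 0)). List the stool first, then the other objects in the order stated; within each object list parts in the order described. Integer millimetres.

translate([0, 0, 389]) cube([315, 287, 27]);
translate([20, 20, 0]) cylinder(h = 389, r = 20);
translate([295, 20, 0]) cylinder(h = 389, r = 20);
translate([20, 267, 0]) cylinder(h = 389, r = 20);
translate([295, 267, 0]) cylinder(h = 389, r = 20);
translate([315, 0, 0]) {
  cube([78, 15, 760]);
  translate([303, 0, 0]) cube([78, 15, 760]);
  translate([78, 0, 0]) cube([225, 15, 78]);
  translate([78, 0, 682]) cube([225, 15, 78]);
}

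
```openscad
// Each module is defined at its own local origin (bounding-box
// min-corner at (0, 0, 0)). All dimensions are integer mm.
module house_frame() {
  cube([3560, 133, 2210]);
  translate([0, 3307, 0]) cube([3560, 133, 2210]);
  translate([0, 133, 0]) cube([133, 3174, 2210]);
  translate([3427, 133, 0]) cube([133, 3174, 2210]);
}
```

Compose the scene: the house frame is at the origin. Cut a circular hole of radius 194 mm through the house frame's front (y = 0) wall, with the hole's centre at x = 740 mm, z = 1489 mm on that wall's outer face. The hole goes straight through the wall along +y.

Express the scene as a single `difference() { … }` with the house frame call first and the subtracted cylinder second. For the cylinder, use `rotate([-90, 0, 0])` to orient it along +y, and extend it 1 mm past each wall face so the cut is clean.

difference() {
  house_frame();
  translate([740, -1, 1489]) rotate([-90, 0, 0]) cylinder(h = 135, r = 194);
}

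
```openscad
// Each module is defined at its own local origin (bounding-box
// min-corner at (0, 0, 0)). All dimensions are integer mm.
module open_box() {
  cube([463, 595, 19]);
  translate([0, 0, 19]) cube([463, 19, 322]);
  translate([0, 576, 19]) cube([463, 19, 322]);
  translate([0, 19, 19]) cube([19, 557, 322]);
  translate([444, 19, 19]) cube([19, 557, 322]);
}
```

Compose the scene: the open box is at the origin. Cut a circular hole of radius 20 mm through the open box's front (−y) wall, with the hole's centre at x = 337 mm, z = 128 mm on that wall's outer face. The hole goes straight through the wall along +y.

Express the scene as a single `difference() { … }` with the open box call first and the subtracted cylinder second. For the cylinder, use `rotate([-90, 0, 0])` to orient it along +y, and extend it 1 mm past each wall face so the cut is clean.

difference() {
  open_box();
  translate([337, -1, 128]) rotate([-90, 0, 0]) cylinder(h = 21, r = 20);
}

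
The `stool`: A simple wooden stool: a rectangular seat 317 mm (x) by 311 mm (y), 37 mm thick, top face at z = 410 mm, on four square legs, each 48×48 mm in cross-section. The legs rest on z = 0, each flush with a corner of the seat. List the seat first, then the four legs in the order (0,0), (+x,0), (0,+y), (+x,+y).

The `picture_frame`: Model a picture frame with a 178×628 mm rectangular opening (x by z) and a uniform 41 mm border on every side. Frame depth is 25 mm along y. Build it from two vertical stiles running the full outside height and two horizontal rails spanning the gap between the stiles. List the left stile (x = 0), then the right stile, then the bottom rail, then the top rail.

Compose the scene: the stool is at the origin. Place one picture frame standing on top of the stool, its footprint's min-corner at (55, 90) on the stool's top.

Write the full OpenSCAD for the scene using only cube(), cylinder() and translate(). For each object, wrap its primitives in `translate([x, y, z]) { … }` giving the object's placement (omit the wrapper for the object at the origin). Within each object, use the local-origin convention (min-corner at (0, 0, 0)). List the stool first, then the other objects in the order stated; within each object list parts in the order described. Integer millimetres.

translate([0, 0, 373]) cube([317, 311, 37]);
cube([48, 48, 373]);
translate([269, 0, 0]) cube([48, 48, 373]);
translate([0, 263, 0]) cube([48, 48, 373]);
translate([269, 263, 0]) cube([48, 48, 373]);
translate([55, 90, 410]) {
  cube([41, 25, 710]);
  translate([219, 0, 0]) cube([41, 25, 710]);
  translate([41, 0, 0]) cube([178, 25, 41]);
  translate([41, 0, 669]) cube([178, 25, 41]);
}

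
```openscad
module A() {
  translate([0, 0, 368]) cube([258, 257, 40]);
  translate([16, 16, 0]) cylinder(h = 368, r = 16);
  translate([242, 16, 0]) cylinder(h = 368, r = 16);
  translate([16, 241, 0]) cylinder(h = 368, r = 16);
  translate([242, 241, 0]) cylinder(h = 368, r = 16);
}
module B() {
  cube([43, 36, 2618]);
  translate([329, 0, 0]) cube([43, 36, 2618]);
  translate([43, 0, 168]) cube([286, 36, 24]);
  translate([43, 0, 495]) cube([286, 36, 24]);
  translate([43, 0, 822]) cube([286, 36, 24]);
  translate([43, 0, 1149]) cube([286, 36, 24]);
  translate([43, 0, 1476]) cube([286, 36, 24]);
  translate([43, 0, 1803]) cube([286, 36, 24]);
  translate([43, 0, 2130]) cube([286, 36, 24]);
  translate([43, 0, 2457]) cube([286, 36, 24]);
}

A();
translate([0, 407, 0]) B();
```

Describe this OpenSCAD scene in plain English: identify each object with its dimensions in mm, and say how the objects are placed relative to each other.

A is a four-legged stool. The seat is a 258×257×40 mm slab whose top surface is at z = 408 mm; four round legs, each 32 mm in diameter, run from the floor (z = 0) to the underside of the seat, each leg's axis is inset half a diameter from the nearest pair of seat edges (so the leg's bounding box is flush with the corner).

B is a straight ladder. Two 43×36 mm vertical rails, 2618 mm tall, stand 372 mm apart (outside-to-outside) with their front faces coplanar on the −y side. 8 rungs, each 36 mm deep and 24 mm tall, span between the inner faces of the rails, front faces flush with the rails. The lowest rung's underside is at z = 168 mm and rungs are spaced 327 mm apart (underside to underside).

The ladder is on the floor beside the stool on its +y side.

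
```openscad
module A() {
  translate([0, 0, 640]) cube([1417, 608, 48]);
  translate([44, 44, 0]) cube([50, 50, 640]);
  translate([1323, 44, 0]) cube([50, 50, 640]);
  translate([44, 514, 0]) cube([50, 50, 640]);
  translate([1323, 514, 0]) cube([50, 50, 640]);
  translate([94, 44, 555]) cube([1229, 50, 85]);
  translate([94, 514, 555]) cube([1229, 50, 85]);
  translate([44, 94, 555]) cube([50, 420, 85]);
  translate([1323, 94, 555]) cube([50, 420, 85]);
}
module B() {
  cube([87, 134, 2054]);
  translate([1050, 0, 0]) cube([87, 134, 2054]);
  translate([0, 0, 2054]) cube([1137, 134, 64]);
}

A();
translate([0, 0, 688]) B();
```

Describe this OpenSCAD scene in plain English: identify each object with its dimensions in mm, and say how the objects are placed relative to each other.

A is a table: top 1417 mm (x) × 608 mm (y), 48 mm thick, upper face at z = 688 mm, on four 50×50 mm square legs, each inset 44 mm from the nearest pair of top edges, running from z = 0 to the bottom of the top. Four apron rails, 50 mm thick and 85 mm tall, run between adjacent legs with their top edges flush with the underside of the top and their outer faces flush with the legs' outer faces.

B is a door frame. The clear opening is 963 mm wide and 2054 mm high. Two 87 mm wide jambs, 134 mm deep, stand either side of the opening from the floor to the top of the opening. A 64 mm thick head sits across the top of both jambs, spanning the full outside width of the frame.

The door frame is on top of the table.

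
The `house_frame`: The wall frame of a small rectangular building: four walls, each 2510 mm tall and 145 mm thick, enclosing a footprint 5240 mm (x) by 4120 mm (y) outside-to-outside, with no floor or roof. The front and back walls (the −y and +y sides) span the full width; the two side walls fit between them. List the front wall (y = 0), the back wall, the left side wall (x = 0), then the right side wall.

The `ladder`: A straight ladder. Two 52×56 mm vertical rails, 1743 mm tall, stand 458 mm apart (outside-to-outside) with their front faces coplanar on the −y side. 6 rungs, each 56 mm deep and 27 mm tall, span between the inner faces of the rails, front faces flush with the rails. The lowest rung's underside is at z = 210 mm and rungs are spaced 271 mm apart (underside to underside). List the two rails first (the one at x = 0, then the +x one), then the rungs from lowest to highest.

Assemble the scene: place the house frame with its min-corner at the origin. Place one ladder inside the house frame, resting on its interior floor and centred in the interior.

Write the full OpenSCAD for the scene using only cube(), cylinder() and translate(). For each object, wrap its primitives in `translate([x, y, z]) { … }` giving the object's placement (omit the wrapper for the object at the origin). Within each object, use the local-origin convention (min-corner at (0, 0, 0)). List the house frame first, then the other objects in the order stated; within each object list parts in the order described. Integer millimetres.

cube([5240, 145, 2510]);
translate([0, 3975, 0]) cube([5240, 145, 2510]);
translate([0, 145, 0]) cube([145, 3830, 2510]);
translate([5095, 145, 0]) cube([145, 3830, 2510]);
translate([2391, 2032, 0]) {
  cube([52, 56, 1743]);
  translate([406, 0, 0]) cube([52, 56, 1743]);
  translate([52, 0, 210]) cube([354, 56, 27]);
  translate([52, 0, 481]) cube([354, 56, 27]);
  translate([52, 0, 752]) cube([354, 56, 27]);
  translate([52, 0, 1023]) cube([354, 56, 27]);
  translate([52, 0, 1294]) cube([354, 56, 27]);
  translate([52, 0, 1565]) cube([354, 56, 27]);
}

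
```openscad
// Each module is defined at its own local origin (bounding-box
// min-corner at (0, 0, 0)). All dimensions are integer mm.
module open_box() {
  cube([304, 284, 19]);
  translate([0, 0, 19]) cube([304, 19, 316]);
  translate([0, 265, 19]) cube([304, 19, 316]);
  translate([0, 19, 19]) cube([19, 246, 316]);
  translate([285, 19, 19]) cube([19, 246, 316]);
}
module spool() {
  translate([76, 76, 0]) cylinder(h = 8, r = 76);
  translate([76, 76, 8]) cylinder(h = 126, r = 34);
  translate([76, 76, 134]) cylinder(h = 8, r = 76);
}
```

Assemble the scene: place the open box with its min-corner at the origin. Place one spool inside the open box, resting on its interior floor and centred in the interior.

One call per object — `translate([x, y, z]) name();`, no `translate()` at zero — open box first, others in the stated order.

open_box();
translate([76, 66, 19]) spool();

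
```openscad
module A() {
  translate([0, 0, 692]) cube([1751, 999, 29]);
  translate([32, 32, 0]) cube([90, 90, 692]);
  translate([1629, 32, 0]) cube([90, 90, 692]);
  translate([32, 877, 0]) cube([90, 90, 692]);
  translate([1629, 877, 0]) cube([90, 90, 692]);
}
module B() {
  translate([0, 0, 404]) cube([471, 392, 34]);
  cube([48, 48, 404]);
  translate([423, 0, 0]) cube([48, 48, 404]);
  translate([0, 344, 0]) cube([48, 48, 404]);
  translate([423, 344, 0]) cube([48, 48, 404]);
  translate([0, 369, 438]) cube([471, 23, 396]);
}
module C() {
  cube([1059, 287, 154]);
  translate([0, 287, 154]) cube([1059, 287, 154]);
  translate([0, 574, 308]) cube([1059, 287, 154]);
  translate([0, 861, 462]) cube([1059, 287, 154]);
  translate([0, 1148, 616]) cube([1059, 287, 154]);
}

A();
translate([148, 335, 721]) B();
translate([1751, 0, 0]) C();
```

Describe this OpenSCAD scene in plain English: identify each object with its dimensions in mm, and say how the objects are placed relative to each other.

A is a table with a 1751×999 mm rectangular top, 29 mm thick, top surface at z = 721 mm, supported by four 90×90 mm square legs, each inset 32 mm from the nearest pair of top edges, running from the floor.

B is a chair. The seat is a 471×392×34 mm slab with its top at z = 438 mm, on four 48×48 mm corner legs (flush with the seat edges, standing on z = 0). A flat backrest 23 mm thick, 396 mm tall, spans the full seat width and rises from the seat top along its +y edge, rear face flush with the rear of the seat.

C is a straight staircase of 5 solid steps. Each step is 1059 mm wide (x), 287 mm deep (y, the going) and 154 mm tall (the rise). The first step rests on the floor; each subsequent step sits one going further in +y and one rise higher in +z, directly behind and above the previous step with no overlap.

The chair is on top of the table. The staircase is against the table's +x side, with their −y faces flush.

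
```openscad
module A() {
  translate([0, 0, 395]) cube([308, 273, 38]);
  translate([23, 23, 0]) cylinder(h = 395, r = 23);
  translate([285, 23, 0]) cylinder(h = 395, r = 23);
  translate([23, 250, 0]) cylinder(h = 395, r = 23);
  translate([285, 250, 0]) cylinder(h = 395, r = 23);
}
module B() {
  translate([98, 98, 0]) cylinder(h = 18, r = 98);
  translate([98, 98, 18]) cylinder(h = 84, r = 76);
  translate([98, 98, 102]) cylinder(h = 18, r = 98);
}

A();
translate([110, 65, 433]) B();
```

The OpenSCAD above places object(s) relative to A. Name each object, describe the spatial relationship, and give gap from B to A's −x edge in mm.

A is a stool. B is a spool. The spool is on top of the stool. The gap from the spool to the stool's −x edge is 110 mm.

The spool's min-x is at 110; the stool's min-x is 0; gap = 110 mm.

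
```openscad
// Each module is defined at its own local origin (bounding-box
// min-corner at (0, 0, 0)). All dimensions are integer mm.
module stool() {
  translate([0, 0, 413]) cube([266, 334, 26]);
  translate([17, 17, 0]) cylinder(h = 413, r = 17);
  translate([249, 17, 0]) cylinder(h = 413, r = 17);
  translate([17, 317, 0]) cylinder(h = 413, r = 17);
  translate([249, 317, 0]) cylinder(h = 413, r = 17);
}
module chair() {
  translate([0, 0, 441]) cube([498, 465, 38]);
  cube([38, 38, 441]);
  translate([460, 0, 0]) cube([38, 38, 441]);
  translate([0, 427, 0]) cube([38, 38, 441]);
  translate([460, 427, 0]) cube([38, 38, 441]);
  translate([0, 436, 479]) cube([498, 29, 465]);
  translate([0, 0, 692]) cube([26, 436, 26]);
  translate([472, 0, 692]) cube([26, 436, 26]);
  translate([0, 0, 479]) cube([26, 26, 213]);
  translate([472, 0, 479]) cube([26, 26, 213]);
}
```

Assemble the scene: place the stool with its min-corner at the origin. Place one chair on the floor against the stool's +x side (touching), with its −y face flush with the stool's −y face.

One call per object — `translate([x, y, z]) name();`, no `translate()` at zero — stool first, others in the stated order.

stool();
translate([266, 0, 0]) chair();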